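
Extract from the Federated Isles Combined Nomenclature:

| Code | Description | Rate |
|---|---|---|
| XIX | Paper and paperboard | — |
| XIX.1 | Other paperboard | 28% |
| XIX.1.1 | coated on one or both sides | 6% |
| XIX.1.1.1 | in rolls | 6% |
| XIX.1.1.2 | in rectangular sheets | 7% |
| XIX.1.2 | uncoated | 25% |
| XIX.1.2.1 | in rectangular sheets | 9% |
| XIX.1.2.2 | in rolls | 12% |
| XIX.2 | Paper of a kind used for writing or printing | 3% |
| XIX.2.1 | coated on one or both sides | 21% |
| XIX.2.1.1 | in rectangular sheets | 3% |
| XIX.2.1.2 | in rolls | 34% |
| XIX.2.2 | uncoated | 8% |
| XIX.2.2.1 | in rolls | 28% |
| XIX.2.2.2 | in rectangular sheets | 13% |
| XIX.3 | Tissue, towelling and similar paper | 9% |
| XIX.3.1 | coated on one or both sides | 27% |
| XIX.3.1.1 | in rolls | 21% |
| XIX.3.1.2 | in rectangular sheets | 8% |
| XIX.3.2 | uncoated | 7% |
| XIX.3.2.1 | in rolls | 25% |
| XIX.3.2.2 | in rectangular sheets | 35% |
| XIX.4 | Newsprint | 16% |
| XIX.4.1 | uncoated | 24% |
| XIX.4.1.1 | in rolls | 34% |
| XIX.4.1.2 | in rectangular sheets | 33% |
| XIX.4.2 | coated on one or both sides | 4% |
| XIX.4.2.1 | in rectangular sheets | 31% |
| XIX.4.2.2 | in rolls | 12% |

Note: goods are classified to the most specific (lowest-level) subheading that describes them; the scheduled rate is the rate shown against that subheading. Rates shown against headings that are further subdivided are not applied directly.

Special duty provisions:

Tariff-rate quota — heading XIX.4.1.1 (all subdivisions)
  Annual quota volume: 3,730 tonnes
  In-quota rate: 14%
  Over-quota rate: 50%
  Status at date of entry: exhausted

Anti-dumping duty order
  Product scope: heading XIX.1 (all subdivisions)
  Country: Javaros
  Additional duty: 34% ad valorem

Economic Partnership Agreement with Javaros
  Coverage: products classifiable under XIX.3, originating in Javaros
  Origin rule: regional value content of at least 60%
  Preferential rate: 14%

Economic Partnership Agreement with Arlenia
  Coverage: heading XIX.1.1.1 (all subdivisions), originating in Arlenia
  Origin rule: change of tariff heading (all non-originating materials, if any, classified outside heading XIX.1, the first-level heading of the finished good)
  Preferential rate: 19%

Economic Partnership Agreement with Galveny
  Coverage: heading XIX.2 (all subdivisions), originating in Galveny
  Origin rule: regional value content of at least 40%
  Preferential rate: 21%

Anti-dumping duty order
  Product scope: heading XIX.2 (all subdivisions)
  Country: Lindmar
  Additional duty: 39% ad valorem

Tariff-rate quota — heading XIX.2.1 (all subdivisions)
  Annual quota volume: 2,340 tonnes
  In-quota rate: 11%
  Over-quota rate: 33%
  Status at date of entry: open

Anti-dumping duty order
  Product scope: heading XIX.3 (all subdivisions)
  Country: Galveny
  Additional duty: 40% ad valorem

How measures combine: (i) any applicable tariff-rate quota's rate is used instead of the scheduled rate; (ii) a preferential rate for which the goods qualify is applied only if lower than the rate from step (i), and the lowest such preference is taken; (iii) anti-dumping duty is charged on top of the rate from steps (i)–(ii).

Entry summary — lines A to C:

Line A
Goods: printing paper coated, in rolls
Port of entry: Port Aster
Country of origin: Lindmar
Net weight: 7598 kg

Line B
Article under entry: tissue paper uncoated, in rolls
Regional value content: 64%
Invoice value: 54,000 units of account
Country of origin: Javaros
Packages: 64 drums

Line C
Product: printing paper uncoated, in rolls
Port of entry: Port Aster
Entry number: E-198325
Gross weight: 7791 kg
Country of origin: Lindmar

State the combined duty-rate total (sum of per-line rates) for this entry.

131%

Line A: printing paper → XIX.2; coated → XIX.2.1; in rolls → XIX.2.1.2. Scheduled 34%. quota on XIX.2.1 open → in-quota 11%; anti-dumping (Lindmar, XIX.2): +39%; total 11% + 39% = 50%. → 50%.
Line B: tissue paper → XIX.3; uncoated → XIX.3.2; in rolls → XIX.3.2.1. Scheduled 25%. Javaros agreement on XIX.3: RVC ≥ 60% → 14% available; preferential 14%. → 14%.
Line C: printing paper → XIX.2; uncoated → XIX.2.2; in rolls → XIX.2.2.1. Scheduled 28%. anti-dumping (Lindmar, XIX.2): +39%; total 28% + 39% = 67%. → 67%.
Sum: 50% + 14% + 67% = 131%.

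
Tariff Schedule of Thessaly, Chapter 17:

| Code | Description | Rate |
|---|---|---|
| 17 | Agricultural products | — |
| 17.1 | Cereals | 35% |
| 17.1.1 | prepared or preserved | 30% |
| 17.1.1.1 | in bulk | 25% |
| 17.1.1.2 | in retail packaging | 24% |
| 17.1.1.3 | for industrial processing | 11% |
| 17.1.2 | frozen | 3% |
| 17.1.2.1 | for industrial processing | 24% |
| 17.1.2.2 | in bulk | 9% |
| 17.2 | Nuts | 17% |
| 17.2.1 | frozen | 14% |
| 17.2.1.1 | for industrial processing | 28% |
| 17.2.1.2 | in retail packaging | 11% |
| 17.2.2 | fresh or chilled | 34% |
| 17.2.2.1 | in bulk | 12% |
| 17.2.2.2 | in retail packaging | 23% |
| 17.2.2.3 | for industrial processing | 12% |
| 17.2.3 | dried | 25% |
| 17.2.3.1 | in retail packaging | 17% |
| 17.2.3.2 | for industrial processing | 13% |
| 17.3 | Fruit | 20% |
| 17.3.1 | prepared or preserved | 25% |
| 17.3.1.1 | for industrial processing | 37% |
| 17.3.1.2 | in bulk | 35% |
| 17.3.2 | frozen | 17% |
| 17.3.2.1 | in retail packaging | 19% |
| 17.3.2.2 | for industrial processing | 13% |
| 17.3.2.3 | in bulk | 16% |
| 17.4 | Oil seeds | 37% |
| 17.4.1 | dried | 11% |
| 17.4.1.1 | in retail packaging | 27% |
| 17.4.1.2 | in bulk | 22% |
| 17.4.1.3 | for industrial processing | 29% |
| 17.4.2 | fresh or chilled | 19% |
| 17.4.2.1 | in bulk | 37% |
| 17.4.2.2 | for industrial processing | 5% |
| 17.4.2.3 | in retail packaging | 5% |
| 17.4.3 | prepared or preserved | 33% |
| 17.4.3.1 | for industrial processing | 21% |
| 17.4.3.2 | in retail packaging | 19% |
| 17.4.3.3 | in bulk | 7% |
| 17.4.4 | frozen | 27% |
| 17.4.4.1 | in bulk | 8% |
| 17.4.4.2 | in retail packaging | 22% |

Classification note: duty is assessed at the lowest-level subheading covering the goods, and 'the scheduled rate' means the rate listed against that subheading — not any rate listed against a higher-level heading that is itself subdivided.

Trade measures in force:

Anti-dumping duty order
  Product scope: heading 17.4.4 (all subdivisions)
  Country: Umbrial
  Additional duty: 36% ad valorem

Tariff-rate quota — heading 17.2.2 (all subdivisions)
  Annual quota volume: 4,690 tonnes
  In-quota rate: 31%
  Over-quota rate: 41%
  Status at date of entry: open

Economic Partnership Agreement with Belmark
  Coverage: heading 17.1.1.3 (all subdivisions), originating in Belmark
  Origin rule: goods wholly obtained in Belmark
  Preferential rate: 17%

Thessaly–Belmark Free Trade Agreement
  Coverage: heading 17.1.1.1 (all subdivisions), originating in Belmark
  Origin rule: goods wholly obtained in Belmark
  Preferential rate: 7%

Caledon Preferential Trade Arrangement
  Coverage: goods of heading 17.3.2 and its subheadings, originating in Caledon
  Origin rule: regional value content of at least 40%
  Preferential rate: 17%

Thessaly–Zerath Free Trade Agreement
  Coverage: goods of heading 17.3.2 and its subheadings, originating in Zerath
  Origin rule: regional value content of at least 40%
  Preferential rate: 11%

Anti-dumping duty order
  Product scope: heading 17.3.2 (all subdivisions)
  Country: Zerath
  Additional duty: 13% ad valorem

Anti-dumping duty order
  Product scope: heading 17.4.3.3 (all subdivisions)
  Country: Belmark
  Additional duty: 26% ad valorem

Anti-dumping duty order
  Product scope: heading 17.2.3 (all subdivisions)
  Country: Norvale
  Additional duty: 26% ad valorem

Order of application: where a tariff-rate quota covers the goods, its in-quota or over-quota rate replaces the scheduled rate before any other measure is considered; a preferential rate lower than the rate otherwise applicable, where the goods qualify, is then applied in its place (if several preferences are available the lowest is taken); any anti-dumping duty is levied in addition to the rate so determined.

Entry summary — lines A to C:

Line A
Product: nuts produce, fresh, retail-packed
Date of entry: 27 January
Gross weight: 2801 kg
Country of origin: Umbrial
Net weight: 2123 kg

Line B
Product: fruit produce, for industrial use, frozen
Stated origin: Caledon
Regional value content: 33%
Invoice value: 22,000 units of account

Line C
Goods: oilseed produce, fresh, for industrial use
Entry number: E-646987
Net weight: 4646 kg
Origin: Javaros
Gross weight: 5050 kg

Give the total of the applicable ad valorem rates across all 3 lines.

49%

Line A: nuts → 17.2; fresh → 17.2.2; retail-packed → 17.2.2.2. Scheduled 23%. quota on 17.2.2 open → in-quota 31%. → 31%.
Line B: fruit → 17.3; frozen → 17.3.2; for industrial use → 17.3.2.2. Scheduled 13%. Caledon agreement on 17.3.2: RVC < 40%. → 13%.
Line C: oilseed → 17.4; fresh → 17.4.2; for industrial use → 17.4.2.2. Scheduled 5%. No special measure applies. → 5%.
Sum: 31% + 13% + 5% = 49%.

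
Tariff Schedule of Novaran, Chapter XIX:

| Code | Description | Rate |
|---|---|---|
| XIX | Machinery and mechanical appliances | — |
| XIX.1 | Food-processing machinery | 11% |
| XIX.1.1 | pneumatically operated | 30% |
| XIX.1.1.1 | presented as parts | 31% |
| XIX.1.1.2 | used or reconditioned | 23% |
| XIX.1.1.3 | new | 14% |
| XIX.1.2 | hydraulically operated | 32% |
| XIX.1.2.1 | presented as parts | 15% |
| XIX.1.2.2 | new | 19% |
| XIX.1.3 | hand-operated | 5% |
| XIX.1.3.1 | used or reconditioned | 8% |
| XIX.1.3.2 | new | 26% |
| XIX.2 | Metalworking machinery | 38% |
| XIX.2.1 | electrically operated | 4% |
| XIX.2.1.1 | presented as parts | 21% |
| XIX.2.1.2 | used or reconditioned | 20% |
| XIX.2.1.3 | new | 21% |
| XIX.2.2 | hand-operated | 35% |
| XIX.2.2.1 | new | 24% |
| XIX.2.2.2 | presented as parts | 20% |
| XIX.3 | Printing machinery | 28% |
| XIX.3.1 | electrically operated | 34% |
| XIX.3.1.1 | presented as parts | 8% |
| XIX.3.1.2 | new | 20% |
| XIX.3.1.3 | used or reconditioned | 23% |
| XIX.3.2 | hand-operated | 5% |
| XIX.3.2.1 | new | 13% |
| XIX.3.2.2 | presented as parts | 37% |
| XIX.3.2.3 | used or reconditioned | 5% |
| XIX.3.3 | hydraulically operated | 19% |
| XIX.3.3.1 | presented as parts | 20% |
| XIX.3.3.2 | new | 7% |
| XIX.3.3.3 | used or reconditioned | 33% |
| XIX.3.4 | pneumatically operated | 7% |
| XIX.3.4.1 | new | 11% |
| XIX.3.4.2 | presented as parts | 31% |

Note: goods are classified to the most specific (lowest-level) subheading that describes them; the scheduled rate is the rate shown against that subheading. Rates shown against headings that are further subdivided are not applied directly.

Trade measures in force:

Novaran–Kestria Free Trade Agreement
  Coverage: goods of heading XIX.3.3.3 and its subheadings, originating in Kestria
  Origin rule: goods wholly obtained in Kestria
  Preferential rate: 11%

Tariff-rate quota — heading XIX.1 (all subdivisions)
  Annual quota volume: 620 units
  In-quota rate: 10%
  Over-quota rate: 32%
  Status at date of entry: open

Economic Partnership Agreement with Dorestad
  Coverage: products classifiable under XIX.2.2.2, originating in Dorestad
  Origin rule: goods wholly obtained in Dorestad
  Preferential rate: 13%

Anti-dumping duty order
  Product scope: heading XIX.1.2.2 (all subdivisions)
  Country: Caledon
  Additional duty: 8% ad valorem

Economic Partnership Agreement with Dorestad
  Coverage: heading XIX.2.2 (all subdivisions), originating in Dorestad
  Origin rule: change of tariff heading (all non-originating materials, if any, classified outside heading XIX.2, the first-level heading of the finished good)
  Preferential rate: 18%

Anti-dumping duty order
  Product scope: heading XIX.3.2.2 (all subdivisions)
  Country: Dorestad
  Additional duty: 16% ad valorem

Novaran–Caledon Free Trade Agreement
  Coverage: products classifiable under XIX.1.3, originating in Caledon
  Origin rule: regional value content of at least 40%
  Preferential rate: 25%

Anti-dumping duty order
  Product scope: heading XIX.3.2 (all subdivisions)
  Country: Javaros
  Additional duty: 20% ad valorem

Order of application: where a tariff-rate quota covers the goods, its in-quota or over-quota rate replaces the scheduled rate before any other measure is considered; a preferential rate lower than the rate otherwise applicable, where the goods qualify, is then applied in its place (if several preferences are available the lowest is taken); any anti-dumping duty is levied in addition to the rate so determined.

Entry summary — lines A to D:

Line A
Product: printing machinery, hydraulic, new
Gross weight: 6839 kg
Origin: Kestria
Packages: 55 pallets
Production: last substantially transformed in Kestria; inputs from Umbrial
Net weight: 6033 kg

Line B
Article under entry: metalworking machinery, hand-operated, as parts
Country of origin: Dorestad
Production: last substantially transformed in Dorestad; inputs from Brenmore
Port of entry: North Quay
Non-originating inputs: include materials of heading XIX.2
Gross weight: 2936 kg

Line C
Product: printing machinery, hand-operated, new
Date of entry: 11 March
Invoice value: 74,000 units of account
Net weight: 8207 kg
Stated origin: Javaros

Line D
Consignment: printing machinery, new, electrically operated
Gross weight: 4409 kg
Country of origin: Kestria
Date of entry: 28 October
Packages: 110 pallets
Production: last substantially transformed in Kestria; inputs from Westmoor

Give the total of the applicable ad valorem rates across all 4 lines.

80%

Line A: printing → XIX.3; hydraulic → XIX.3.3; new → XIX.3.3.2. Scheduled 7%. Kestria agreement on XIX.3.3.3: XIX.3.3.2 not covered. → 7%.
Line B: metalworking → XIX.2; hand-operated → XIX.2.2; as parts → XIX.2.2.2. Scheduled 20%. Dorestad agreement on XIX.2.2.2: not wholly obtained; Dorestad agreement on XIX.2.2: CTH not met. → 20%.
Line C: printing → XIX.3; hand-operated → XIX.3.2; new → XIX.3.2.1. Scheduled 13%. anti-dumping (Javaros, XIX.3.2): +20%; total 13% + 20% = 33%. → 33%.
Line D: printing → XIX.3; electrically operated → XIX.3.1; new → XIX.3.1.2. Scheduled 20%. Kestria agreement on XIX.3.3.3: XIX.3.1.2 not covered. → 20%.
Sum: 7% + 20% + 33% + 20% = 80%.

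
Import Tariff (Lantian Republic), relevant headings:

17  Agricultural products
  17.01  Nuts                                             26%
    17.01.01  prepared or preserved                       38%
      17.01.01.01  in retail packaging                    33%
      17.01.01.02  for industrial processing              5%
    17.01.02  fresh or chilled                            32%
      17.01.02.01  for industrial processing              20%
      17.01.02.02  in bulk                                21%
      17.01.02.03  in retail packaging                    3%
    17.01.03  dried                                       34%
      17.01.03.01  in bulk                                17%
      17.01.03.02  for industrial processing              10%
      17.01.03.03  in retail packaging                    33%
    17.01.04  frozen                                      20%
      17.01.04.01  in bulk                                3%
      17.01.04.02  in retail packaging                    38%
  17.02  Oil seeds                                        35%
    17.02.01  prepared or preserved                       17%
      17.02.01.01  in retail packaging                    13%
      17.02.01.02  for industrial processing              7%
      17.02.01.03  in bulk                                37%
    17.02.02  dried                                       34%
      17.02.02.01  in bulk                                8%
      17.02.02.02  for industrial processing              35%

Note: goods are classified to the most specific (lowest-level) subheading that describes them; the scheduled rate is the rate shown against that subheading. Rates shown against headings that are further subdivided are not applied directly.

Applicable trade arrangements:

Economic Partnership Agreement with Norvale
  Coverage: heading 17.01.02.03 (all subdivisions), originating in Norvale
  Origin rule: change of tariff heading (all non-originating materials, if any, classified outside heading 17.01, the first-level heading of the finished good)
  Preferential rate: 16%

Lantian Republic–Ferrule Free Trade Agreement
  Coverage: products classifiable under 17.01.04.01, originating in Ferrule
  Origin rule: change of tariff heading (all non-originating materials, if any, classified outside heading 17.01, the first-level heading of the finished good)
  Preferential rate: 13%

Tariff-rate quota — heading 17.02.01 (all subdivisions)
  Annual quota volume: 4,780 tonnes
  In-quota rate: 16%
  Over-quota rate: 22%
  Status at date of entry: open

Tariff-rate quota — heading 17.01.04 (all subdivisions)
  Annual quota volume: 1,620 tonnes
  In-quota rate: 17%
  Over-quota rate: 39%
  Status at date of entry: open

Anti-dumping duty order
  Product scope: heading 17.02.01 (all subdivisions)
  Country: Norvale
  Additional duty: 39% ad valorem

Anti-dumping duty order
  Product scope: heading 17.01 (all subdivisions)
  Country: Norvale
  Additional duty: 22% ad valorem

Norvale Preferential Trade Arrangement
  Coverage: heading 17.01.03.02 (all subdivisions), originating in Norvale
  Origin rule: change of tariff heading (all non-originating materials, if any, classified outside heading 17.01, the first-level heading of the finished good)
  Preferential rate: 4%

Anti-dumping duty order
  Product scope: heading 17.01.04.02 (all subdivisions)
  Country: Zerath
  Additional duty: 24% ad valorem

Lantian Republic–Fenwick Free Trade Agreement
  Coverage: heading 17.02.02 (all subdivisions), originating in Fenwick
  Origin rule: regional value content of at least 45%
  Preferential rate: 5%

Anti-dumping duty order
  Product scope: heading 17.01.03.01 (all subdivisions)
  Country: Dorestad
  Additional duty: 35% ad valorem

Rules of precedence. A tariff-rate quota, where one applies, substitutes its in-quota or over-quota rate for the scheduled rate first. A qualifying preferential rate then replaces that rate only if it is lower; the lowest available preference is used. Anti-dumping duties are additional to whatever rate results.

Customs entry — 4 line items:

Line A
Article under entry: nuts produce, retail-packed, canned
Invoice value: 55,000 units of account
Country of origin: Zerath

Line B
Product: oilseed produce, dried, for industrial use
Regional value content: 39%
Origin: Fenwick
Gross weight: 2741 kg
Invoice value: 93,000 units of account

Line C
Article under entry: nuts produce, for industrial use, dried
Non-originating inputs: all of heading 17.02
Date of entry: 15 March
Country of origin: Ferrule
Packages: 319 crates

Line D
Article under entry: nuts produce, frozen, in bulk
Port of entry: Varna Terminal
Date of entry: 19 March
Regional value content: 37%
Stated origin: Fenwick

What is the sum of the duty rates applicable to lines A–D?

Line A: nuts → 17.01; canned → 17.01.01; retail-packed → 17.01.01.01. Scheduled 33%. No special measure applies. → 33%.
Line B: oilseed → 17.02; dried → 17.02.02; for industrial use → 17.02.02.02. Scheduled 35%. Fenwick agreement on 17.02.02: RVC < 45%. → 35%.
Line C: nuts → 17.01; dried → 17.01.03; for industrial use → 17.01.03.02. Scheduled 10%. Ferrule agreement on 17.01.04.01: 17.01.03.02 not covered. → 10%.
Line D: nuts → 17.01; frozen → 17.01.04; in bulk → 17.01.04.01. Scheduled 3%. quota on 17.01.04 open → in-quota 17%; Fenwick agreement on 17.02.02: 17.01.04.01 not covered. → 17%.
Sum: 33% + 35% + 10% + 17% = 95%.

95%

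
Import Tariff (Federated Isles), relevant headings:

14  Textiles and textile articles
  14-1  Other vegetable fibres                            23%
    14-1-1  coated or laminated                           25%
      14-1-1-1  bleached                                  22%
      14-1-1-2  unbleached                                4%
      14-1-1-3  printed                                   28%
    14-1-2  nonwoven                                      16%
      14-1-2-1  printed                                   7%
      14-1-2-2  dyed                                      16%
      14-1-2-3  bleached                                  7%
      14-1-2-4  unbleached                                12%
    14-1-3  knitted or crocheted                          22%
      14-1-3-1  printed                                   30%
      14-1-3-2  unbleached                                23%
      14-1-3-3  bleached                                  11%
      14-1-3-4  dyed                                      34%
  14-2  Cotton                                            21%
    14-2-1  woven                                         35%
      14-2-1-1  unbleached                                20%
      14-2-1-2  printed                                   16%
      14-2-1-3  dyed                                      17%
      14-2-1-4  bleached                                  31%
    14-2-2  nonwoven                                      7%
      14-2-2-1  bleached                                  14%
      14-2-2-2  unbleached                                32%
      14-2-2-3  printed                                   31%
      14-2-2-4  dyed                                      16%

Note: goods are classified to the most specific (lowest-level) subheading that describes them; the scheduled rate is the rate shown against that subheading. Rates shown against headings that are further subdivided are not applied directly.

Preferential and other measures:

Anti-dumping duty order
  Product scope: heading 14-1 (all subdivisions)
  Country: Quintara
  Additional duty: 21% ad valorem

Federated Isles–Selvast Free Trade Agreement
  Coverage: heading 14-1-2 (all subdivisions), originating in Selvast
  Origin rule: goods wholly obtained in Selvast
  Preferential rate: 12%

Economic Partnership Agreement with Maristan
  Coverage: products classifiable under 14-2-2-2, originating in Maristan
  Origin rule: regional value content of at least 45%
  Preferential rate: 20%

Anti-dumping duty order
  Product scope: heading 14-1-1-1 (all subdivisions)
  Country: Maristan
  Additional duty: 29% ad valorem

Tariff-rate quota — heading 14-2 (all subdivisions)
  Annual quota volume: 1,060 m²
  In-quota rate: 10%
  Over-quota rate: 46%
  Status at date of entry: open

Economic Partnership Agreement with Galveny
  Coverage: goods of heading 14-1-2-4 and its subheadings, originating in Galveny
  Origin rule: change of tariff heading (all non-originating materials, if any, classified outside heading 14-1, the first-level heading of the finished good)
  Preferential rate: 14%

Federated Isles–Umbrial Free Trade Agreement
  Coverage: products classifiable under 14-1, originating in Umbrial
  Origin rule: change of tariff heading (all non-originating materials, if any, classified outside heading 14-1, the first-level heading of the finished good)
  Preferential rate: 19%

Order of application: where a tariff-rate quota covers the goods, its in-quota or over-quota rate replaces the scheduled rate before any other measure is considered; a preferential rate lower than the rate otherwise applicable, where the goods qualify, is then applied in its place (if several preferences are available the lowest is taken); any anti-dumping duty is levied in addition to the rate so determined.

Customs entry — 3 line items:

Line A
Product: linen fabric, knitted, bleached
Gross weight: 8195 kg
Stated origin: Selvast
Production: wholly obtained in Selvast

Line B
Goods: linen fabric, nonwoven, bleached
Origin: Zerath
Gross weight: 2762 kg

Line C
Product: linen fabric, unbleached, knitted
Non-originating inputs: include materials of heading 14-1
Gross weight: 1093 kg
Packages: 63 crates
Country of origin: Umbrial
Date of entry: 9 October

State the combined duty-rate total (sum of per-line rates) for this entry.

41%

Line A: linen → 14-1; knitted → 14-1-3; bleached → 14-1-3-3. Scheduled 11%. Selvast agreement on 14-1-2: 14-1-3-3 not covered. → 11%.
Line B: linen → 14-1; nonwoven → 14-1-2; bleached → 14-1-2-3. Scheduled 7%. No special measure applies. → 7%.
Line C: linen → 14-1; knitted → 14-1-3; unbleached → 14-1-3-2. Scheduled 23%. Umbrial agreement on 14-1: CTH not met. → 23%.
Sum: 11% + 7% + 23% = 41%.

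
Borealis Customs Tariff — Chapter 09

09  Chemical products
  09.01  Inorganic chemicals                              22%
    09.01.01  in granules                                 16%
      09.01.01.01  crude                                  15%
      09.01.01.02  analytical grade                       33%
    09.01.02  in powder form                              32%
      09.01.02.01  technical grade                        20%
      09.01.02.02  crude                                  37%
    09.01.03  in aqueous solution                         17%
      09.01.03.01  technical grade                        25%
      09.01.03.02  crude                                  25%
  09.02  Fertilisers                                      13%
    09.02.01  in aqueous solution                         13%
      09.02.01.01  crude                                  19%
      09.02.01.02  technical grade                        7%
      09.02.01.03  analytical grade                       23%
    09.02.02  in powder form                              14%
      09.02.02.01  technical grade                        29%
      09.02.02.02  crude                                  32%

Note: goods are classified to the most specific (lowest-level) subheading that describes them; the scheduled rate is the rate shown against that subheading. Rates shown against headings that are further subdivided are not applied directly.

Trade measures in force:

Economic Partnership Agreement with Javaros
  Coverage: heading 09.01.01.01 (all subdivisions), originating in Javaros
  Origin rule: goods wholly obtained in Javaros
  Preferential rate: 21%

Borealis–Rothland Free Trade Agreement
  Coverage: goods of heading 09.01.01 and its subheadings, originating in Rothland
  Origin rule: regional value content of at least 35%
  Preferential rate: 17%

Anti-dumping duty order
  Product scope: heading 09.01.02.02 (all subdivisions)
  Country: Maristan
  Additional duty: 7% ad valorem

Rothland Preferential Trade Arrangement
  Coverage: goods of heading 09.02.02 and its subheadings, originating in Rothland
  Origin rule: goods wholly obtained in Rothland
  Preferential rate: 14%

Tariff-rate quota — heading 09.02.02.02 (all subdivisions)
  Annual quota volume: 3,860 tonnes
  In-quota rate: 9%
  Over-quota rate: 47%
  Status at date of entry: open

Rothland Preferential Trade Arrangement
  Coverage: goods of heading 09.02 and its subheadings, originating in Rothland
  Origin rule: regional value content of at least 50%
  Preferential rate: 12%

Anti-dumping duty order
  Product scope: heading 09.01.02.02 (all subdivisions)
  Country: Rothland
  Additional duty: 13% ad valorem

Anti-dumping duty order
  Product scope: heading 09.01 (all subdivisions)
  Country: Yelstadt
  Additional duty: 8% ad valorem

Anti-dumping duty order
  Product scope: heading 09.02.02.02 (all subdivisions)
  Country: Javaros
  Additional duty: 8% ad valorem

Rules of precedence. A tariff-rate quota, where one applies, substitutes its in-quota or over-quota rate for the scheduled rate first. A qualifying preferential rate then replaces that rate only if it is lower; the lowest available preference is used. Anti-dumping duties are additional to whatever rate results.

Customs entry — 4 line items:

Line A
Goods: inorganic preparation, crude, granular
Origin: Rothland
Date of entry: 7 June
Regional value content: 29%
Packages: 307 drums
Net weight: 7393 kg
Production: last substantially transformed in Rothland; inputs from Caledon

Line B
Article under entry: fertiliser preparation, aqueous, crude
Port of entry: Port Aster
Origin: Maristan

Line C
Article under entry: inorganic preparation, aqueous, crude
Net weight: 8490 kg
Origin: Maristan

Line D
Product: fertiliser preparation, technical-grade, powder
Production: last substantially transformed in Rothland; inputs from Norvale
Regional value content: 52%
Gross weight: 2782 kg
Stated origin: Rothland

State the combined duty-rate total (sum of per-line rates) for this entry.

Line A: inorganic → 09.01; granular → 09.01.01; crude → 09.01.01.01. Scheduled 15%. Rothland agreement on 09.01.01: RVC < 35%; Rothland agreement on 09.02.02: 09.01.01.01 not covered; Rothland agreement on 09.02: 09.01.01.01 not covered. → 15%.
Line B: fertiliser → 09.02; aqueous → 09.02.01; crude → 09.02.01.01. Scheduled 19%. No special measure applies. → 19%.
Line C: inorganic → 09.01; aqueous → 09.01.03; crude → 09.01.03.02. Scheduled 25%. No special measure applies. → 25%.
Line D: fertiliser → 09.02; powder → 09.02.02; technical-grade → 09.02.02.01. Scheduled 29%. Rothland agreement on 09.01.01: 09.02.02.01 not covered; Rothland agreement on 09.02.02: not wholly obtained; Rothland agreement on 09.02: RVC ≥ 50% → 12% available; preferential 12%. → 12%.
Sum: 15% + 19% + 25% + 12% = 71%.

71%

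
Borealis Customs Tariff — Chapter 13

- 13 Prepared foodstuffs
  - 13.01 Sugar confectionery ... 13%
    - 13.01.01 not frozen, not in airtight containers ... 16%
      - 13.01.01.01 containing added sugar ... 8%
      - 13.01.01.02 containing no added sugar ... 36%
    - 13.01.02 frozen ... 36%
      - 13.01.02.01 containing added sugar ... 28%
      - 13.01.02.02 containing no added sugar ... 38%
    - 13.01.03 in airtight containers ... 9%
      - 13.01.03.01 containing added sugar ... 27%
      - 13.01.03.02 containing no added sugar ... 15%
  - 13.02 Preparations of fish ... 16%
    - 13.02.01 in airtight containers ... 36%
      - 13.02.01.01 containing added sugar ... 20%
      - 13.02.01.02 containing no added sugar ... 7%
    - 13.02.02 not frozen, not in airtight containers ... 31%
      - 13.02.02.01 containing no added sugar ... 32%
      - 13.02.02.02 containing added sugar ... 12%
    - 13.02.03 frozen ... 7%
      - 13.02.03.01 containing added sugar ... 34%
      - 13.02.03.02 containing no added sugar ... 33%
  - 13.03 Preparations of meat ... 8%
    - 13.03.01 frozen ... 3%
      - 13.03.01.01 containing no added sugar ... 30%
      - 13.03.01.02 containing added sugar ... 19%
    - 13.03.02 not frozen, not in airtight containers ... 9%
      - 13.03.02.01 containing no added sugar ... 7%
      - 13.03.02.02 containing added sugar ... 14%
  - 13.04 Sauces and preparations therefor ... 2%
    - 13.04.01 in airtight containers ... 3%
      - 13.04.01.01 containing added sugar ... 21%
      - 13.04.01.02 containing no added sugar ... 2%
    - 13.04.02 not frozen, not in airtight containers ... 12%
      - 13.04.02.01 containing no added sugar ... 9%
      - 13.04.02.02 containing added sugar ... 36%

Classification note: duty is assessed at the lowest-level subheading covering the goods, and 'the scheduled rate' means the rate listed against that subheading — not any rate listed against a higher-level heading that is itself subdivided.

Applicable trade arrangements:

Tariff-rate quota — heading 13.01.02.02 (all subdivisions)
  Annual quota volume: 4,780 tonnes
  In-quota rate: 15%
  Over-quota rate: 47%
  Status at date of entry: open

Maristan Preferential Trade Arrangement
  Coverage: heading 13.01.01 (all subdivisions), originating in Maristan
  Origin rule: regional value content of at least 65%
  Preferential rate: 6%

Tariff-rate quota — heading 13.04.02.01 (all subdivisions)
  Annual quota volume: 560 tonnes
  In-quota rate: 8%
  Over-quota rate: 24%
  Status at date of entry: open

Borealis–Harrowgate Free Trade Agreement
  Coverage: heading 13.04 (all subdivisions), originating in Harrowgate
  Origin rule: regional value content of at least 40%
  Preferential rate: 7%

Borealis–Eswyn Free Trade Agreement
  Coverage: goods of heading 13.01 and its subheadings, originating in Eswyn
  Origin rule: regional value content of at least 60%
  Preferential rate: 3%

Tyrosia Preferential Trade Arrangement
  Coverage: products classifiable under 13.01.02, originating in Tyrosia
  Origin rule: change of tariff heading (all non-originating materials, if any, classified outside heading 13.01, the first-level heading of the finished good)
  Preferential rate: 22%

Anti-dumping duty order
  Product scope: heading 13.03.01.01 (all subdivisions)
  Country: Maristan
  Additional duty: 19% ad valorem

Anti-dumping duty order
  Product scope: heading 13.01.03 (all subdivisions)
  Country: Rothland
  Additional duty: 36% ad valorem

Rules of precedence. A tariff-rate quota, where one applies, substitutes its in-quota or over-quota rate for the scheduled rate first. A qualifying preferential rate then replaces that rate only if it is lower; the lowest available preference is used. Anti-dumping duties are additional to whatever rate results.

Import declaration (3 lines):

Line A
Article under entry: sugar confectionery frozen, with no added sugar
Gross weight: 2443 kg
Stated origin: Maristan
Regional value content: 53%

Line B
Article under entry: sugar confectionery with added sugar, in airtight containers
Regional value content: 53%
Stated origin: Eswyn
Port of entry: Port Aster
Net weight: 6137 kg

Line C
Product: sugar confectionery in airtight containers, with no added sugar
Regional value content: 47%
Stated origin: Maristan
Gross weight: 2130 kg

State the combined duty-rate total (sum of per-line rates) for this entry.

Line A: sugar confectionery → 13.01; frozen → 13.01.02; with no added sugar → 13.01.02.02. Scheduled 38%. quota on 13.01.02.02 open → in-quota 15%; Maristan agreement on 13.01.01: 13.01.02.02 not covered. → 15%.
Line B: sugar confectionery → 13.01; in airtight containers → 13.01.03; with added sugar → 13.01.03.01. Scheduled 27%. Eswyn agreement on 13.01: RVC < 60%. → 27%.
Line C: sugar confectionery → 13.01; in airtight containers → 13.01.03; with no added sugar → 13.01.03.02. Scheduled 15%. Maristan agreement on 13.01.01: 13.01.03.02 not covered. → 15%.
Sum: 15% + 27% + 15% = 57%.

57%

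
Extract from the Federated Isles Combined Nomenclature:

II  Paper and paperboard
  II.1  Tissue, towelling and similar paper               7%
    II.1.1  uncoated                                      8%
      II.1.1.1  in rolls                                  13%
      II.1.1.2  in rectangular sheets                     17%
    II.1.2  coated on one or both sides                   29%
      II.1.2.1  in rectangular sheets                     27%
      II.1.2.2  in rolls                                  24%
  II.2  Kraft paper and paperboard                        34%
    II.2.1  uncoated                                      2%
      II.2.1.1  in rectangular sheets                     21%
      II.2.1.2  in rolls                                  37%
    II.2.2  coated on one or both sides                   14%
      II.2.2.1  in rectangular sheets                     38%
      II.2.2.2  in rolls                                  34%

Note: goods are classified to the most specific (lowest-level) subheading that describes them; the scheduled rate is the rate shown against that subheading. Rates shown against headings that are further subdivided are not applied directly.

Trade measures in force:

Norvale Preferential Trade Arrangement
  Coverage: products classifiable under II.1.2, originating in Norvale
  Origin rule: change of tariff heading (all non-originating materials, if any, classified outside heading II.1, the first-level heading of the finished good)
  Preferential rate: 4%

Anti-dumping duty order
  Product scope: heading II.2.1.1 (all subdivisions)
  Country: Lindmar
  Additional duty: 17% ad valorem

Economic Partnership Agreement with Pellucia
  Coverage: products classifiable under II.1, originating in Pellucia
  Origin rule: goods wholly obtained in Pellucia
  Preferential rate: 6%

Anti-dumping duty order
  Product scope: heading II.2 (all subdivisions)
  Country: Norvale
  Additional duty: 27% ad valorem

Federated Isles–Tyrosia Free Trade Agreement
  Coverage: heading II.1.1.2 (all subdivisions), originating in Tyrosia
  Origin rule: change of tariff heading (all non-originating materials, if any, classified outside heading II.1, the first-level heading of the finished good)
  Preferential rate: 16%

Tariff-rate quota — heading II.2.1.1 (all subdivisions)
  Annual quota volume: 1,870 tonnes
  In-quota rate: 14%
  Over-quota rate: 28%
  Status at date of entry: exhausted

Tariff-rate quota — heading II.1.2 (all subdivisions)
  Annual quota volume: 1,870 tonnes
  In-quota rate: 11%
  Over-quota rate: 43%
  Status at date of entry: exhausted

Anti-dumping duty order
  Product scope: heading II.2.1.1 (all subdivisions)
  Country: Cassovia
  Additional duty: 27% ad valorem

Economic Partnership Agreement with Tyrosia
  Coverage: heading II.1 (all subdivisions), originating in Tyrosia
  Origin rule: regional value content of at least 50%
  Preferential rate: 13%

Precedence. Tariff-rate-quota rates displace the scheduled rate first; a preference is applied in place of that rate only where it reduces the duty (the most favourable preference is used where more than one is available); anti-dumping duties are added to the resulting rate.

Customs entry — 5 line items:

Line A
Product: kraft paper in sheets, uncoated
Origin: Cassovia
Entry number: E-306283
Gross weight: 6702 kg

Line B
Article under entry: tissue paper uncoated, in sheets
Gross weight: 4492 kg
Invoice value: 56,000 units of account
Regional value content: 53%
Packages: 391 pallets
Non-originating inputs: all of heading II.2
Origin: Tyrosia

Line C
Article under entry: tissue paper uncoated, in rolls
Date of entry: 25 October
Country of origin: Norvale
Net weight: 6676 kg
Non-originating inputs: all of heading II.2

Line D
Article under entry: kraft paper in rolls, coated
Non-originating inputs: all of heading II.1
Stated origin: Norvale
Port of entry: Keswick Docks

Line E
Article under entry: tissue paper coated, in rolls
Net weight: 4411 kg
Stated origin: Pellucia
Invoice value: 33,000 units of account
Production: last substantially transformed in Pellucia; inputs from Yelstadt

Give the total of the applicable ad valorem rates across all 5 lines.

185%

Line A: kraft paper → II.2; uncoated → II.2.1; in sheets → II.2.1.1. Scheduled 21%. quota on II.2.1.1 exhausted → over-quota 28%; anti-dumping (Cassovia, II.2.1.1): +27%; total 28% + 27% = 55%. → 55%.
Line B: tissue paper → II.1; uncoated → II.1.1; in sheets → II.1.1.2. Scheduled 17%. Tyrosia agreement on II.1.1.2: CTH met → 16% available; Tyrosia agreement on II.1: RVC ≥ 50% → 13% available; preferential 13%. → 13%.
Line C: tissue paper → II.1; uncoated → II.1.1; in rolls → II.1.1.1. Scheduled 13%. Norvale agreement on II.1.2: II.1.1.1 not covered. → 13%.
Line D: kraft paper → II.2; coated → II.2.2; in rolls → II.2.2.2. Scheduled 34%. Norvale agreement on II.1.2: II.2.2.2 not covered; anti-dumping (Norvale, II.2): +27%; total 34% + 27% = 61%. → 61%.
Line E: tissue paper → II.1; coated → II.1.2; in rolls → II.1.2.2. Scheduled 24%. quota on II.1.2 exhausted → over-quota 43%; Pellucia agreement on II.1: not wholly obtained. → 43%.
Sum: 55% + 13% + 13% + 61% + 43% = 185%.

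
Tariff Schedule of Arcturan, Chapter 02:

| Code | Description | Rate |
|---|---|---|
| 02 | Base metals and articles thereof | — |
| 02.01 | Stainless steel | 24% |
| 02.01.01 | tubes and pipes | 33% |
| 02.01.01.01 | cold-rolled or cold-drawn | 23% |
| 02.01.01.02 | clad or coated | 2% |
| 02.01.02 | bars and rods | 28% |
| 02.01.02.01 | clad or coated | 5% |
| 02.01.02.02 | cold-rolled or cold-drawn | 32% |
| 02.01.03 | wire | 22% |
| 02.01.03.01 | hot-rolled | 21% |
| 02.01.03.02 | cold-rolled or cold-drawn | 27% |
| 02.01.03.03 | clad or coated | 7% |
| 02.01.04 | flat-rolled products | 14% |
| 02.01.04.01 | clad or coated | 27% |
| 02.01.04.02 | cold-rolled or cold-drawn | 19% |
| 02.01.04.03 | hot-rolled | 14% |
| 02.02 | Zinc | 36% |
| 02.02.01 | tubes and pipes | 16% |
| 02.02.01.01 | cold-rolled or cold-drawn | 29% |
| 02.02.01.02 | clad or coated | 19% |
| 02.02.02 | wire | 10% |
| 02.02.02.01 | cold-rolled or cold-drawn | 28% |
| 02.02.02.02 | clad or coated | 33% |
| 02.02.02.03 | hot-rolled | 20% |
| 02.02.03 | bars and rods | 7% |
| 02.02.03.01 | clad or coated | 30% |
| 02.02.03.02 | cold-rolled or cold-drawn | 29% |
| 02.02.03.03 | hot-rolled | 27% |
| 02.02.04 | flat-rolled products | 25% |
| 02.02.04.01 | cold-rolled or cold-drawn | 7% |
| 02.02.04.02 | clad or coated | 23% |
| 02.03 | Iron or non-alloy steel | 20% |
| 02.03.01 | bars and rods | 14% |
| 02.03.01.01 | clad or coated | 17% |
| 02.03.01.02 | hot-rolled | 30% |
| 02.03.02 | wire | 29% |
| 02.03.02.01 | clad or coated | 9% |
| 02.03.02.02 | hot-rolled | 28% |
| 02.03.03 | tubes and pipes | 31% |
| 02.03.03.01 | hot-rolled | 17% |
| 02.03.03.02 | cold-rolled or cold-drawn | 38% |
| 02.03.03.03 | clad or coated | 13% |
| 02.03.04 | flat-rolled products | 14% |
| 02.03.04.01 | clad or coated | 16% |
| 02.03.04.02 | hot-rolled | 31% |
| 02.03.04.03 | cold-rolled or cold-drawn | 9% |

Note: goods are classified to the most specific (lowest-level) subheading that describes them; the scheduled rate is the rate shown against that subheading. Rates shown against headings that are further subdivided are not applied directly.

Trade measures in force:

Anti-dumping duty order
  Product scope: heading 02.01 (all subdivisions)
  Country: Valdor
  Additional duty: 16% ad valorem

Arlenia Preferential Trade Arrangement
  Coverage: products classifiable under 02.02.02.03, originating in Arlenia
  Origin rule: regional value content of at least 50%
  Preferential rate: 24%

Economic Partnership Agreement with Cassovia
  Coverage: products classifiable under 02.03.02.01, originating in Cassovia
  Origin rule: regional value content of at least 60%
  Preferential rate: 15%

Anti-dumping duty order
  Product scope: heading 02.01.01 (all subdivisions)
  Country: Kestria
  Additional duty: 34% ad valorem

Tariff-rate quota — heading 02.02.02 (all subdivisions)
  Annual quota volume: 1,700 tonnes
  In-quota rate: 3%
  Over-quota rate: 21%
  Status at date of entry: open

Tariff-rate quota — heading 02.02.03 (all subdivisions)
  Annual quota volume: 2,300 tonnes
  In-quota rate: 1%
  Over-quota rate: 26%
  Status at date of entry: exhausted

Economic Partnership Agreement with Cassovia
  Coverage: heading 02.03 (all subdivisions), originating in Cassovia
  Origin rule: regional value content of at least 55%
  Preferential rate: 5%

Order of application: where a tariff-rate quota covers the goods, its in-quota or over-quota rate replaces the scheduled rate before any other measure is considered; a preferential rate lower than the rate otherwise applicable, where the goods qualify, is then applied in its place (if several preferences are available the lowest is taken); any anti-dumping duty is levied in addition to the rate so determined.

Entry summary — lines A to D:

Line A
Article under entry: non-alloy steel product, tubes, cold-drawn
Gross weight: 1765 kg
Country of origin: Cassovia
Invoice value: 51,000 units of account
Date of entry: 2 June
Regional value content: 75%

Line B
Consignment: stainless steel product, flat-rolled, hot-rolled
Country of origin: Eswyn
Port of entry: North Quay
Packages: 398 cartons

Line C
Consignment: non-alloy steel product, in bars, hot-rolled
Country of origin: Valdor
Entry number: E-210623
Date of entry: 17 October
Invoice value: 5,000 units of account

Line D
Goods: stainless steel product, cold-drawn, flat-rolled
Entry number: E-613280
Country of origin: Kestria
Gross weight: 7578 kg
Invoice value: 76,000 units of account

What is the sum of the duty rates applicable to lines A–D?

Line A: non-alloy steel → 02.03; tubes → 02.03.03; cold-drawn → 02.03.03.02. Scheduled 38%. Cassovia agreement on 02.03.02.01: 02.03.03.02 not covered; Cassovia agreement on 02.03: RVC ≥ 55% → 5% available; preferential 5%. → 5%.
Line B: stainless steel → 02.01; flat-rolled → 02.01.04; hot-rolled → 02.01.04.03. Scheduled 14%. No special measure applies. → 14%.
Line C: non-alloy steel → 02.03; in bars → 02.03.01; hot-rolled → 02.03.01.02. Scheduled 30%. No special measure applies. → 30%.
Line D: stainless steel → 02.01; flat-rolled → 02.01.04; cold-drawn → 02.01.04.02. Scheduled 19%. No special measure applies. → 19%.
Sum: 5% + 14% + 30% + 19% = 68%.

68%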